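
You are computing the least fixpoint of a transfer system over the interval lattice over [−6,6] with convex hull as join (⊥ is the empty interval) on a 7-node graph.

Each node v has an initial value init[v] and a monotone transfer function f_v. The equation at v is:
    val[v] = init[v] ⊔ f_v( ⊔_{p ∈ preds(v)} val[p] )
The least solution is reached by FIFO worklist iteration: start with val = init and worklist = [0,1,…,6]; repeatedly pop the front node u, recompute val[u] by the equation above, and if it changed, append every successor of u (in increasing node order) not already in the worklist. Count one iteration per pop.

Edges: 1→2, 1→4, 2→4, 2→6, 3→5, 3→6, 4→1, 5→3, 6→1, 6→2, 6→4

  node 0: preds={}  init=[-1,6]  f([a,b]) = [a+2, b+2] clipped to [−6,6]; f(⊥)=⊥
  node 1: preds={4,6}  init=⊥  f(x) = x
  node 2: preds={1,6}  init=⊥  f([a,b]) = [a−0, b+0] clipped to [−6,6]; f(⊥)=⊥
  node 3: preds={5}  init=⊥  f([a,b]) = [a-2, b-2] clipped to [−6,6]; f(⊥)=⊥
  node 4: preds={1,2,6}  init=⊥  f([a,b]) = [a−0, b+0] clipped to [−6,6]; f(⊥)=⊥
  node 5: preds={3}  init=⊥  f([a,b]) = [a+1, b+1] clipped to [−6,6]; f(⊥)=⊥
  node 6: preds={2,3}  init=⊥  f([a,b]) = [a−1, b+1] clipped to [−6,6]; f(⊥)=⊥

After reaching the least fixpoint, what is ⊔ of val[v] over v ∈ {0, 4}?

Trace (7 dequeues):
  [1] u=0 | in ⊥ | out [-1,6] | ==
  [2] u=1 | in ⊥ | out ⊥ | ==
  [3] u=2 | in ⊥ | out ⊥ | ==
  [4] u=3 | in ⊥ | out ⊥ | ==
  [5] u=4 | in ⊥ | out ⊥ | ==
  [6] u=5 | in ⊥ | out ⊥ | ==
  [7] u=6 | in ⊥ | out ⊥ | ==

Converged values:
  [0] [-1,6]
  [1] ⊥
  [2] ⊥
  [3] ⊥
  [4] ⊥
  [5] ⊥
  [6] ⊥

[-1,6]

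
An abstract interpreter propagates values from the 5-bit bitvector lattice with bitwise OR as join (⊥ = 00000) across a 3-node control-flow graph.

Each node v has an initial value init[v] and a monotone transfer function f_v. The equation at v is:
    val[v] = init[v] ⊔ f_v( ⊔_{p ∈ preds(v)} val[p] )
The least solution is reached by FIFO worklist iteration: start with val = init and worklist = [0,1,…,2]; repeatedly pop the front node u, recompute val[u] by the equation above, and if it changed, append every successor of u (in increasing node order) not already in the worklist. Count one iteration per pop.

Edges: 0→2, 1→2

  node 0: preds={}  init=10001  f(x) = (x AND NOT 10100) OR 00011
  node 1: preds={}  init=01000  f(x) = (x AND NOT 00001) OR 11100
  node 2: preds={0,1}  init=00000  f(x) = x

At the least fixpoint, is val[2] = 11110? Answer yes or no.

no

Worklist (3 pops):
  #1 pop 0: in=00000 → 10011 (was 10001); enqueue []
  #2 pop 1: in=00000 → 11100 (was 01000); enqueue []
  #3 pop 2: in=11111 → 11111 (was 00000); enqueue []

Fixpoint:
  val[0] = 10011
  val[1] = 11100
  val[2] = 11111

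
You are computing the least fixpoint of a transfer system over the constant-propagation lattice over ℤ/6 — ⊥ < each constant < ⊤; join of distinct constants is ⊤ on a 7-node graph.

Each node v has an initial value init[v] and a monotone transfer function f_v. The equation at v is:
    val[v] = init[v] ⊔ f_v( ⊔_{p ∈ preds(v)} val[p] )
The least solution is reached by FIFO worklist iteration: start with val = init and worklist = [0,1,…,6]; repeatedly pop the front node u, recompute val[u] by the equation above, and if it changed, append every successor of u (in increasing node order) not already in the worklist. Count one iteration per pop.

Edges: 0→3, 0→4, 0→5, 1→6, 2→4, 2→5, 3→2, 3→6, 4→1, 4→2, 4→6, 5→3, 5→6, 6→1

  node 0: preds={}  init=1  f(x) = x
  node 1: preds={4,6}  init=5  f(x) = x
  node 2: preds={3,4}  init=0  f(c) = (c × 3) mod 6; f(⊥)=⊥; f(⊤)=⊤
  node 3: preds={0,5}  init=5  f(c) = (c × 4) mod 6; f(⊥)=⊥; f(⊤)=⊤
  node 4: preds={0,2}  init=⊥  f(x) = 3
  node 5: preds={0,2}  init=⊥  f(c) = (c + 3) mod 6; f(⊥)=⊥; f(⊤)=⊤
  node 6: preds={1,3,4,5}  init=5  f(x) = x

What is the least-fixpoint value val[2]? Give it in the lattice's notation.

⊤

Worklist (11 pops):
  #1 pop 0: in=⊥ → 1 (no change)
  #2 pop 1: in=5 → 5 (no change)
  #3 pop 2: in=5 → ⊤ (was 0); enqueue []
  #4 pop 3: in=1 → ⊤ (was 5); enqueue [2]
  #5 pop 4: in=⊤ → 3 (was ⊥); enqueue [1]
  #6 pop 5: in=⊤ → ⊤ (was ⊥); enqueue [3]
  #7 pop 6: in=⊤ → ⊤ (was 5); enqueue []
  #8 pop 2: in=⊤ → ⊤ (no change)
  #9 pop 1: in=⊤ → ⊤ (was 5); enqueue [6]
  #10 pop 3: in=⊤ → ⊤ (no change)
  #11 pop 6: in=⊤ → ⊤ (no change)

Fixpoint:
  val[0] = 1
  val[1] = ⊤
  val[2] = ⊤
  val[3] = ⊤
  val[4] = 3
  val[5] = ⊤
  val[6] = ⊤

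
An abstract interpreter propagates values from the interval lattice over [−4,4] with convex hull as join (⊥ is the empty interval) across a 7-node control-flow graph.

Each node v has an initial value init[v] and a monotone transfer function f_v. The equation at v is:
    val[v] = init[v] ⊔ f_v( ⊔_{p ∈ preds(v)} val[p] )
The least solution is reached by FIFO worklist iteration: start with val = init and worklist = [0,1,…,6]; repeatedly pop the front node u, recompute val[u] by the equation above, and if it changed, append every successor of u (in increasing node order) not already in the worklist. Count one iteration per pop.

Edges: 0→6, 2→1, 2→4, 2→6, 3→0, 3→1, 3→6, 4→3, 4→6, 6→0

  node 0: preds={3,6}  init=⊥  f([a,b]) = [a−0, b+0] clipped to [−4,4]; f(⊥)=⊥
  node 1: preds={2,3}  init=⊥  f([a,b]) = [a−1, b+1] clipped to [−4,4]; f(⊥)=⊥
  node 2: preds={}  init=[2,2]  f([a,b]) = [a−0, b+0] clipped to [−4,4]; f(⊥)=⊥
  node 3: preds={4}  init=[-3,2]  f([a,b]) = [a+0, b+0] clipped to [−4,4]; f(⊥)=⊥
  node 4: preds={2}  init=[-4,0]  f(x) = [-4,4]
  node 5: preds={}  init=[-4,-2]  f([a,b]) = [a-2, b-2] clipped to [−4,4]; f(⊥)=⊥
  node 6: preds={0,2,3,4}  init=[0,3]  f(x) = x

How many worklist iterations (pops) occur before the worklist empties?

Worklist (13 pops):
  #1 pop 0: in=[-3,3] → [-3,3] (was ⊥); enqueue []
  #2 pop 1: in=[-3,2] → [-4,3] (was ⊥); enqueue []
  #3 pop 2: in=⊥ → [2,2] (no change)
  #4 pop 3: in=[-4,0] → [-4,2] (was [-3,2]); enqueue [0,1]
  #5 pop 4: in=[2,2] → [-4,4] (was [-4,0]); enqueue [3]
  #6 pop 5: in=⊥ → [-4,-2] (no change)
  #7 pop 6: in=[-4,4] → [-4,4] (was [0,3]); enqueue []
  #8 pop 0: in=[-4,4] → [-4,4] (was [-3,3]); enqueue [6]
  #9 pop 1: in=[-4,2] → [-4,3] (no change)
  #10 pop 3: in=[-4,4] → [-4,4] (was [-4,2]); enqueue [0,1]
  #11 pop 6: in=[-4,4] → [-4,4] (no change)
  #12 pop 0: in=[-4,4] → [-4,4] (no change)
  #13 pop 1: in=[-4,4] → [-4,4] (was [-4,3]); enqueue []

Fixpoint:
  val[0] = [-4,4]
  val[1] = [-4,4]
  val[2] = [2,2]
  val[3] = [-4,4]
  val[4] = [-4,4]
  val[5] = [-4,-2]
  val[6] = [-4,4]

13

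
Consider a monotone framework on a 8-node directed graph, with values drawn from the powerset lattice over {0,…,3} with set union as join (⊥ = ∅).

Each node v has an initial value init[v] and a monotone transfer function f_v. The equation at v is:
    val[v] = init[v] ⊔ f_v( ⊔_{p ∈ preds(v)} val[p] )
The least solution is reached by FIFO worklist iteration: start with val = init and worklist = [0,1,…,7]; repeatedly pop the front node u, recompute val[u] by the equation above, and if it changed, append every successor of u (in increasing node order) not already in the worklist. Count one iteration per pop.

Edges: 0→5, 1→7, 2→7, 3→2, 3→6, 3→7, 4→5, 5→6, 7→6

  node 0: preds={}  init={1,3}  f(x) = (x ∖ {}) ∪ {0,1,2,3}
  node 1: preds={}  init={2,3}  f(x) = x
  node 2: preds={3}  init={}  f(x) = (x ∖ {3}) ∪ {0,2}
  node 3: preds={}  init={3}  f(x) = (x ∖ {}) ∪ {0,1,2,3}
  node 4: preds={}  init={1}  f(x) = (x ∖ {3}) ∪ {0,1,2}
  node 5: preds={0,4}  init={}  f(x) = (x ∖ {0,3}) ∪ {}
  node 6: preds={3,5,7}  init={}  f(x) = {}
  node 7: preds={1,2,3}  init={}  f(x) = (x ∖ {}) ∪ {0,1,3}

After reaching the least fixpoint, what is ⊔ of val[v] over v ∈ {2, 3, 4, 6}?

{0,1,2,3}

Iteration log — 11 steps:
  step 1. node 0  ⊔preds={}  new={0,1,2,3}  old={1,3}  +wl: 
  step 2. node 1  ⊔preds={}  new={2,3}  stable
  step 3. node 2  ⊔preds={3}  new={0,2}  old={}  +wl: 
  step 4. node 3  ⊔preds={}  new={0,1,2,3}  old={3}  +wl: 2
  step 5. node 4  ⊔preds={}  new={0,1,2}  old={1}  +wl: 
  step 6. node 5  ⊔preds={0,1,2,3}  new={1,2}  old={}  +wl: 
  step 7. node 6  ⊔preds={0,1,2,3}  new={}  stable
  step 8. node 7  ⊔preds={0,1,2,3}  new={0,1,2,3}  old={}  +wl: 6
  step 9. node 2  ⊔preds={0,1,2,3}  new={0,1,2}  old={0,2}  +wl: 7
  step 10. node 6  ⊔preds={0,1,2,3}  new={}  stable
  step 11. node 7  ⊔preds={0,1,2,3}  new={0,1,2,3}  stable

Least fixpoint reached:
  node 0: {0,1,2,3}
  node 1: {2,3}
  node 2: {0,1,2}
  node 3: {0,1,2,3}
  node 4: {0,1,2}
  node 5: {1,2}
  node 6: {}
  node 7: {0,1,2,3}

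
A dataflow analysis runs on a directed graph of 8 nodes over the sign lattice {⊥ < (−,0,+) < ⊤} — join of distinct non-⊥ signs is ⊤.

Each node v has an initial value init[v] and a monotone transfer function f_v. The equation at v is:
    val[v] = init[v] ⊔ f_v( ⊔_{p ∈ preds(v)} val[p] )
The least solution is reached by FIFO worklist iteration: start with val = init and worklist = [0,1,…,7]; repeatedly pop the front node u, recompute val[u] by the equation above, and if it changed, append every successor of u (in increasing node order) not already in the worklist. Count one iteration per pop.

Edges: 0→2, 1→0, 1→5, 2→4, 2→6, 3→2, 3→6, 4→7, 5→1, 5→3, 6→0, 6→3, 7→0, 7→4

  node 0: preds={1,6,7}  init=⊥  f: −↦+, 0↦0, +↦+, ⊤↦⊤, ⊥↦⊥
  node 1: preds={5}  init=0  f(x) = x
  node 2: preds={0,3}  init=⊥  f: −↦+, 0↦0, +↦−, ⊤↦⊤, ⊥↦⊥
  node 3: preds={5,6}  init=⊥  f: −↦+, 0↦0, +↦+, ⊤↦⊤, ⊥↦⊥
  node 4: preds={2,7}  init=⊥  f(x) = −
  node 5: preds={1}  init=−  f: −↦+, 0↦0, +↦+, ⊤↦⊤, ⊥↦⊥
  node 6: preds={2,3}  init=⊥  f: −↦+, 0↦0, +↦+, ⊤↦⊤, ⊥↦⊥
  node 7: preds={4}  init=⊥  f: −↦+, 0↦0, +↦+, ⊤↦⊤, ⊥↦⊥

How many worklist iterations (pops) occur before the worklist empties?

15

Worklist (15 pops):
  #1 pop 0: in=0 → 0 (was ⊥); enqueue []
  #2 pop 1: in=− → ⊤ (was 0); enqueue [0]
  #3 pop 2: in=0 → 0 (was ⊥); enqueue []
  #4 pop 3: in=− → + (was ⊥); enqueue [2]
  #5 pop 4: in=0 → − (was ⊥); enqueue []
  #6 pop 5: in=⊤ → ⊤ (was −); enqueue [1,3]
  #7 pop 6: in=⊤ → ⊤ (was ⊥); enqueue []
  #8 pop 7: in=− → + (was ⊥); enqueue [4]
  #9 pop 0: in=⊤ → ⊤ (was 0); enqueue []
  #10 pop 2: in=⊤ → ⊤ (was 0); enqueue [6]
  #11 pop 1: in=⊤ → ⊤ (no change)
  #12 pop 3: in=⊤ → ⊤ (was +); enqueue [2]
  #13 pop 4: in=⊤ → − (no change)
  #14 pop 6: in=⊤ → ⊤ (no change)
  #15 pop 2: in=⊤ → ⊤ (no change)

Fixpoint:
  val[0] = ⊤
  val[1] = ⊤
  val[2] = ⊤
  val[3] = ⊤
  val[4] = −
  val[5] = ⊤
  val[6] = ⊤
  val[7] = +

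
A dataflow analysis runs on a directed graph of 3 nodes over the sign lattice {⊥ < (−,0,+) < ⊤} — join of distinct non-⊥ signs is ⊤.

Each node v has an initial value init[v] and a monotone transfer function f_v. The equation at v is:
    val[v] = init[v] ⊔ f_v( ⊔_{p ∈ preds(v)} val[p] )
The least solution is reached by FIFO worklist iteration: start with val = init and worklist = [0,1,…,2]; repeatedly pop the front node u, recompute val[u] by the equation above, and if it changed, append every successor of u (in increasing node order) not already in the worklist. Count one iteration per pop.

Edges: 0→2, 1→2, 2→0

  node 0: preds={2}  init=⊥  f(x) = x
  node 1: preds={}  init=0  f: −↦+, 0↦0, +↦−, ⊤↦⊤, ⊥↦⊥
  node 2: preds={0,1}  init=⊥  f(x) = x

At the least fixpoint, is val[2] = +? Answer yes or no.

Worklist (5 pops):
  #1 pop 0: in=⊥ → ⊥ (no change)
  #2 pop 1: in=⊥ → 0 (no change)
  #3 pop 2: in=0 → 0 (was ⊥); enqueue [0]
  #4 pop 0: in=0 → 0 (was ⊥); enqueue [2]
  #5 pop 2: in=0 → 0 (no change)

Fixpoint:
  val[0] = 0
  val[1] = 0
  val[2] = 0

no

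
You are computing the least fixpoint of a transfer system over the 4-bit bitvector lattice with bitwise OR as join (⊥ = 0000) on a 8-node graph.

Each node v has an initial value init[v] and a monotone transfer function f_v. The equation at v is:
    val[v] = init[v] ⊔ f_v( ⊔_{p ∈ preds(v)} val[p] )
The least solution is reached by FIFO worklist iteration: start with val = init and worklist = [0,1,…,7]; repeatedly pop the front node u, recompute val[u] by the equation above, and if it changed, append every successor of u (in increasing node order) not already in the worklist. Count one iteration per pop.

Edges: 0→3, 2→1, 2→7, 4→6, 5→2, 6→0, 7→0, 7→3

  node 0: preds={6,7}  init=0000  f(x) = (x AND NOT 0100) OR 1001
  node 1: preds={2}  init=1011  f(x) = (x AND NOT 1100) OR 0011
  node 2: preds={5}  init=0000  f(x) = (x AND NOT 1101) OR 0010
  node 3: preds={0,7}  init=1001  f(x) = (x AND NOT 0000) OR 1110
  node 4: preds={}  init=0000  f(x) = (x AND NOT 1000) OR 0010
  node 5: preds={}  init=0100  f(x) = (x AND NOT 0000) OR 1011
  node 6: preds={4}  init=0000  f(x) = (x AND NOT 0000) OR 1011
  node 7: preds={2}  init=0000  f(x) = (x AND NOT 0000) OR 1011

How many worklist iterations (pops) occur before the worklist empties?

12

Worklist (12 pops):
  #1 pop 0: in=0000 → 1001 (was 0000); enqueue []
  #2 pop 1: in=0000 → 1011 (no change)
  #3 pop 2: in=0100 → 0010 (was 0000); enqueue [1]
  #4 pop 3: in=1001 → 1111 (was 1001); enqueue []
  #5 pop 4: in=0000 → 0010 (was 0000); enqueue []
  #6 pop 5: in=0000 → 1111 (was 0100); enqueue [2]
  #7 pop 6: in=0010 → 1011 (was 0000); enqueue [0]
  #8 pop 7: in=0010 → 1011 (was 0000); enqueue [3]
  #9 pop 1: in=0010 → 1011 (no change)
  #10 pop 2: in=1111 → 0010 (no change)
  #11 pop 0: in=1011 → 1011 (was 1001); enqueue []
  #12 pop 3: in=1011 → 1111 (no change)

Fixpoint:
  val[0] = 1011
  val[1] = 1011
  val[2] = 0010
  val[3] = 1111
  val[4] = 0010
  val[5] = 1111
  val[6] = 1011
  val[7] = 1011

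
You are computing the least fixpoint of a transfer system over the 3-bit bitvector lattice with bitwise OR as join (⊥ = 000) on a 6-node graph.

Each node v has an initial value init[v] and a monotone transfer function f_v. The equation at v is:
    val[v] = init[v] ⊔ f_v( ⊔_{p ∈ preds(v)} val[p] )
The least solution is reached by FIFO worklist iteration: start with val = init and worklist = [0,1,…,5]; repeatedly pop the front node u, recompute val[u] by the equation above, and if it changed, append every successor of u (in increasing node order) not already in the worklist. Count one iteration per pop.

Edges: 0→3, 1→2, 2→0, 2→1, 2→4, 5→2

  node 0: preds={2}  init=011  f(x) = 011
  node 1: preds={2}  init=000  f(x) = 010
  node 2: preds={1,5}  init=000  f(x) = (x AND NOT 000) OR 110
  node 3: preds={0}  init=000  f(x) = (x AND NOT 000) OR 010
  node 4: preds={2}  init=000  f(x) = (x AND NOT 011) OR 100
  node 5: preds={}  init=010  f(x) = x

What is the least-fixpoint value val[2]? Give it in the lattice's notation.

110

Worklist (8 pops):
  #1 pop 0: in=000 → 011 (no change)
  #2 pop 1: in=000 → 010 (was 000); enqueue []
  #3 pop 2: in=010 → 110 (was 000); enqueue [0,1]
  #4 pop 3: in=011 → 011 (was 000); enqueue []
  #5 pop 4: in=110 → 100 (was 000); enqueue []
  #6 pop 5: in=000 → 010 (no change)
  #7 pop 0: in=110 → 011 (no change)
  #8 pop 1: in=110 → 010 (no change)

Fixpoint:
  val[0] = 011
  val[1] = 010
  val[2] = 110
  val[3] = 011
  val[4] = 100
  val[5] = 010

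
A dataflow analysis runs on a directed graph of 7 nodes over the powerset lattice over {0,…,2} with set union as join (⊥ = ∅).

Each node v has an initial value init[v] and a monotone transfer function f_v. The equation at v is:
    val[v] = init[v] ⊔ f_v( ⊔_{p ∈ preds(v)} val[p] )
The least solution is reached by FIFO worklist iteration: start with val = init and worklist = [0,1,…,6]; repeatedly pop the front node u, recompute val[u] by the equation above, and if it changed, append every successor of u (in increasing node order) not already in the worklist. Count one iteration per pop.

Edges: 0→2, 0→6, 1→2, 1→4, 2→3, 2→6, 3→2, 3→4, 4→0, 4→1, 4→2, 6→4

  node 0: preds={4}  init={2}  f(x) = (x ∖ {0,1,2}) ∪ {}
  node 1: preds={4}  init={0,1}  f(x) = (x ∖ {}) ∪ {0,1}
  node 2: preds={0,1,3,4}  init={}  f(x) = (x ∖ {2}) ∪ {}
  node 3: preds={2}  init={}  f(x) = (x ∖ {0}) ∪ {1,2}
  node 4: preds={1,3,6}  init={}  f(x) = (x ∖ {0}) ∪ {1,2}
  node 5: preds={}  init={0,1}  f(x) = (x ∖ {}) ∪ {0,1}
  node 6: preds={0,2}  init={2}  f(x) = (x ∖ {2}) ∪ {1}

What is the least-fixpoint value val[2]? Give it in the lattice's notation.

Iteration log — 12 steps:
  step 1. node 0  ⊔preds={}  new={2}  stable
  step 2. node 1  ⊔preds={}  new={0,1}  stable
  step 3. node 2  ⊔preds={0,1,2}  new={0,1}  old={}  +wl: 
  step 4. node 3  ⊔preds={0,1}  new={1,2}  old={}  +wl: 2
  step 5. node 4  ⊔preds={0,1,2}  new={1,2}  old={}  +wl: 0,1
  step 6. node 5  ⊔preds={}  new={0,1}  stable
  step 7. node 6  ⊔preds={0,1,2}  new={0,1,2}  old={2}  +wl: 4
  step 8. node 2  ⊔preds={0,1,2}  new={0,1}  stable
  step 9. node 0  ⊔preds={1,2}  new={2}  stable
  step 10. node 1  ⊔preds={1,2}  new={0,1,2}  old={0,1}  +wl: 2
  step 11. node 4  ⊔preds={0,1,2}  new={1,2}  stable
  step 12. node 2  ⊔preds={0,1,2}  new={0,1}  stable

Least fixpoint reached:
  node 0: {2}
  node 1: {0,1,2}
  node 2: {0,1}
  node 3: {1,2}
  node 4: {1,2}
  node 5: {0,1}
  node 6: {0,1,2}

{0,1}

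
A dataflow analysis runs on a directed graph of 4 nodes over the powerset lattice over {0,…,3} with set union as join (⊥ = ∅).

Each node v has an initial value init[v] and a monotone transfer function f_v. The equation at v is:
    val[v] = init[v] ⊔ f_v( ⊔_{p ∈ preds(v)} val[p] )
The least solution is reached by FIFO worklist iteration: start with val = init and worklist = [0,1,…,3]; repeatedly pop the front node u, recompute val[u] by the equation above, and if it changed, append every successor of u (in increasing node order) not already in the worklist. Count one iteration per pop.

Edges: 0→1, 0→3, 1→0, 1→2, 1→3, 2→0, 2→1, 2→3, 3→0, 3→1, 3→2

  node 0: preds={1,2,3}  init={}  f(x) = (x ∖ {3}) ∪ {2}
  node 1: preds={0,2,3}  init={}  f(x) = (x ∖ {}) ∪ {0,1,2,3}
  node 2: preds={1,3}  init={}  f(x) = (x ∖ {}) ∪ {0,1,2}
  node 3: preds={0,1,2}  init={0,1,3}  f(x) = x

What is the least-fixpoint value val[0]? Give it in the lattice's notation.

{0,1,2}

Iteration log — 7 steps:
  step 1. node 0  ⊔preds={0,1,3}  new={0,1,2}  old={}  +wl: 
  step 2. node 1  ⊔preds={0,1,2,3}  new={0,1,2,3}  old={}  +wl: 0
  step 3. node 2  ⊔preds={0,1,2,3}  new={0,1,2,3}  old={}  +wl: 1
  step 4. node 3  ⊔preds={0,1,2,3}  new={0,1,2,3}  old={0,1,3}  +wl: 2
  step 5. node 0  ⊔preds={0,1,2,3}  new={0,1,2}  stable
  step 6. node 1  ⊔preds={0,1,2,3}  new={0,1,2,3}  stable
  step 7. node 2  ⊔preds={0,1,2,3}  new={0,1,2,3}  stable

Least fixpoint reached:
  node 0: {0,1,2}
  node 1: {0,1,2,3}
  node 2: {0,1,2,3}
  node 3: {0,1,2,3}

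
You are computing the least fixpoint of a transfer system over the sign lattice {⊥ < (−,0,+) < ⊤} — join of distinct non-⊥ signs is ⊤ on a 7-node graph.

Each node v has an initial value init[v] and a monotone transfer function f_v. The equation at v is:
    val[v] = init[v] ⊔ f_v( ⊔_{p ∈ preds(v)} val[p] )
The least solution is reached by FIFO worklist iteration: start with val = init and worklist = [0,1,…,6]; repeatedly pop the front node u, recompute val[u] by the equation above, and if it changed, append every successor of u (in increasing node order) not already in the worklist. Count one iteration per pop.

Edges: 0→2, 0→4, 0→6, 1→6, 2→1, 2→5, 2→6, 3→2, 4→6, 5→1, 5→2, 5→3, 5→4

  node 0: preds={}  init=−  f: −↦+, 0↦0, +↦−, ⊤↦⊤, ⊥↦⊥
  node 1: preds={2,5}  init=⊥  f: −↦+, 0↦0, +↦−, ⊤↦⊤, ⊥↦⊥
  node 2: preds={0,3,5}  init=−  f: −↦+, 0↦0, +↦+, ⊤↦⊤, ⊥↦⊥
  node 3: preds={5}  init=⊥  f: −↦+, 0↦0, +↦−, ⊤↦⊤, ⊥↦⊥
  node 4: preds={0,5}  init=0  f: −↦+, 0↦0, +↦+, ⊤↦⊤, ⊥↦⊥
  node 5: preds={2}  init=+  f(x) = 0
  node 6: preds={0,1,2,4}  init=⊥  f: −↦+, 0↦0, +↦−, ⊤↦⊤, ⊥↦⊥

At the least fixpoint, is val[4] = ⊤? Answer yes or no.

Iteration log — 12 steps:
  step 1. node 0  ⊔preds=⊥  new=−  stable
  step 2. node 1  ⊔preds=⊤  new=⊤  old=⊥  +wl: 
  step 3. node 2  ⊔preds=⊤  new=⊤  old=−  +wl: 1
  step 4. node 3  ⊔preds=+  new=−  old=⊥  +wl: 2
  step 5. node 4  ⊔preds=⊤  new=⊤  old=0  +wl: 
  step 6. node 5  ⊔preds=⊤  new=⊤  old=+  +wl: 3,4
  step 7. node 6  ⊔preds=⊤  new=⊤  old=⊥  +wl: 
  step 8. node 1  ⊔preds=⊤  new=⊤  stable
  step 9. node 2  ⊔preds=⊤  new=⊤  stable
  step 10. node 3  ⊔preds=⊤  new=⊤  old=−  +wl: 2
  step 11. node 4  ⊔preds=⊤  new=⊤  stable
  step 12. node 2  ⊔preds=⊤  new=⊤  stable

Least fixpoint reached:
  node 0: −
  node 1: ⊤
  node 2: ⊤
  node 3: ⊤
  node 4: ⊤
  node 5: ⊤
  node 6: ⊤

yes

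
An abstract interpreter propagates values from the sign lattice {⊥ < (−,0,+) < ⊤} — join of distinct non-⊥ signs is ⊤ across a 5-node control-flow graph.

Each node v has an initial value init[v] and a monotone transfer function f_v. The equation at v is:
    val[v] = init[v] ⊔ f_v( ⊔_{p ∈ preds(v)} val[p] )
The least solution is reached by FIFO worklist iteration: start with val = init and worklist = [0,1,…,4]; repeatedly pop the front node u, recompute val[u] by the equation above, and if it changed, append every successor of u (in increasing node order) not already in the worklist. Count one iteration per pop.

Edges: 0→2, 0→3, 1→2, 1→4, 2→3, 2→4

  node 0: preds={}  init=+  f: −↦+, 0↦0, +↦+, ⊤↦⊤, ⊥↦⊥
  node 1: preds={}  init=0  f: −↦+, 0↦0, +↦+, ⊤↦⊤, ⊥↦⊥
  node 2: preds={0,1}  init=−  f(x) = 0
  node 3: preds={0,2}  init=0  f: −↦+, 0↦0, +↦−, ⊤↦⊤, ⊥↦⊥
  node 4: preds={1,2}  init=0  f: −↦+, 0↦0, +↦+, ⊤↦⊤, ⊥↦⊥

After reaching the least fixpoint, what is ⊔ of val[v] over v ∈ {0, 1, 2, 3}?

⊤

Iteration log — 5 steps:
  step 1. node 0  ⊔preds=⊥  new=+  stable
  step 2. node 1  ⊔preds=⊥  new=0  stable
  step 3. node 2  ⊔preds=⊤  new=⊤  old=−  +wl: 
  step 4. node 3  ⊔preds=⊤  new=⊤  old=0  +wl: 
  step 5. node 4  ⊔preds=⊤  new=⊤  old=0  +wl: 

Least fixpoint reached:
  node 0: +
  node 1: 0
  node 2: ⊤
  node 3: ⊤
  node 4: ⊤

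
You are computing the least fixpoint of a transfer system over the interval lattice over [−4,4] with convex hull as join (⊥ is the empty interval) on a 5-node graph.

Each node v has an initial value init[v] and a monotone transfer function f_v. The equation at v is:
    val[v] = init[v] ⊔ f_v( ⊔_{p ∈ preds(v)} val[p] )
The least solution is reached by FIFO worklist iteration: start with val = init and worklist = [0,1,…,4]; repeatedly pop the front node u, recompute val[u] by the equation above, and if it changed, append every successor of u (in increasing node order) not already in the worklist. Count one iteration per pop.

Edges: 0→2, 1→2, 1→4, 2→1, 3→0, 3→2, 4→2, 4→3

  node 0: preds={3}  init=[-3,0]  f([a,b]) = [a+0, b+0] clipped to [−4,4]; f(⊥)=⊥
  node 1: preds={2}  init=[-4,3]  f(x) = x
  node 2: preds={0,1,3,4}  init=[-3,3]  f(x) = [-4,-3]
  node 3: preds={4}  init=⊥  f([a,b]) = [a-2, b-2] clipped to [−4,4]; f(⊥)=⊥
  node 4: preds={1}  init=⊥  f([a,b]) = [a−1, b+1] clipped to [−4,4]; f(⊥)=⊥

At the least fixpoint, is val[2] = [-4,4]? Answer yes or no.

Trace (10 dequeues):
  [1] u=0 | in ⊥ | out [-3,0] | ==
  [2] u=1 | in [-3,3] | out [-4,3] | ==
  [3] u=2 | in [-4,3] | out [-4,3] | prev [-3,3] | push {1}
  [4] u=3 | in ⊥ | out ⊥ | ==
  [5] u=4 | in [-4,3] | out [-4,4] | prev ⊥ | push {2,3}
  [6] u=1 | in [-4,3] | out [-4,3] | ==
  [7] u=2 | in [-4,4] | out [-4,3] | ==
  [8] u=3 | in [-4,4] | out [-4,2] | prev ⊥ | push {0,2}
  [9] u=0 | in [-4,2] | out [-4,2] | prev [-3,0] | push {}
  [10] u=2 | in [-4,4] | out [-4,3] | ==

Converged values:
  [0] [-4,2]
  [1] [-4,3]
  [2] [-4,3]
  [3] [-4,2]
  [4] [-4,4]

no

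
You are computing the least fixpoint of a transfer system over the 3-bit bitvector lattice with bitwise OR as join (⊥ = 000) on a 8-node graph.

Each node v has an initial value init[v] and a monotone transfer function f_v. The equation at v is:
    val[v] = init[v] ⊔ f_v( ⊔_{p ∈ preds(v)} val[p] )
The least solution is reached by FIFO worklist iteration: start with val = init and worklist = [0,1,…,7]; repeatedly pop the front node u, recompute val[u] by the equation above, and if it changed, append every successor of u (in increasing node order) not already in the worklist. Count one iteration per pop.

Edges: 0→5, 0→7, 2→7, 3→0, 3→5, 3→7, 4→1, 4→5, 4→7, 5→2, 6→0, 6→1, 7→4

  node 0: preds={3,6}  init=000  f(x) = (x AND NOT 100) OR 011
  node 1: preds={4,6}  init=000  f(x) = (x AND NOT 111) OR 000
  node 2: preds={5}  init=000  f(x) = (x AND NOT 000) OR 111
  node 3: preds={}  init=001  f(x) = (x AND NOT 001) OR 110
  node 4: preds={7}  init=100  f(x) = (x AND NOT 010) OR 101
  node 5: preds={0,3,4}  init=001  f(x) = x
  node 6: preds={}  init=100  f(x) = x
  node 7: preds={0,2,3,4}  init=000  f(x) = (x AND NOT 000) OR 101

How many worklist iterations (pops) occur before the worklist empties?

12

Iteration log — 12 steps:
  step 1. node 0  ⊔preds=101  new=011  old=000  +wl: 
  step 2. node 1  ⊔preds=100  new=000  stable
  step 3. node 2  ⊔preds=001  new=111  old=000  +wl: 
  step 4. node 3  ⊔preds=000  new=111  old=001  +wl: 0
  step 5. node 4  ⊔preds=000  new=101  old=100  +wl: 1
  step 6. node 5  ⊔preds=111  new=111  old=001  +wl: 2
  step 7. node 6  ⊔preds=000  new=100  stable
  step 8. node 7  ⊔preds=111  new=111  old=000  +wl: 4
  step 9. node 0  ⊔preds=111  new=011  stable
  step 10. node 1  ⊔preds=101  new=000  stable
  step 11. node 2  ⊔preds=111  new=111  stable
  step 12. node 4  ⊔preds=111  new=101  stable

Least fixpoint reached:
  node 0: 011
  node 1: 000
  node 2: 111
  node 3: 111
  node 4: 101
  node 5: 111
  node 6: 100
  node 7: 111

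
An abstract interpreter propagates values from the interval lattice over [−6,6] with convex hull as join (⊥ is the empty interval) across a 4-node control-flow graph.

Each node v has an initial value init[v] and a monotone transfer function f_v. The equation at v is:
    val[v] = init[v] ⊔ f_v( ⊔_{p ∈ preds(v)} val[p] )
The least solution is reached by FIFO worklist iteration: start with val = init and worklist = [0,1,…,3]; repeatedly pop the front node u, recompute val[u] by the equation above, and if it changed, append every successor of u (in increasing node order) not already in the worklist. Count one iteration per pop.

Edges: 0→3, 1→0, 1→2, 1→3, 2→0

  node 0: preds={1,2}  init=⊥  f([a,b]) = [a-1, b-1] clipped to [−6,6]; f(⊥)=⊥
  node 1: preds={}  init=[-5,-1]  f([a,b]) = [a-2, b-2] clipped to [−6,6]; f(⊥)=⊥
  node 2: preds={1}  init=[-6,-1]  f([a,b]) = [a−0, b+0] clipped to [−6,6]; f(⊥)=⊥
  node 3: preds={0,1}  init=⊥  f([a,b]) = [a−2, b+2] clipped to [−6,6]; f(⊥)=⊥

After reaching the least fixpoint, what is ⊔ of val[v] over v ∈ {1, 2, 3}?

Iteration log — 4 steps:
  step 1. node 0  ⊔preds=[-6,-1]  new=[-6,-2]  old=⊥  +wl: 
  step 2. node 1  ⊔preds=⊥  new=[-5,-1]  stable
  step 3. node 2  ⊔preds=[-5,-1]  new=[-6,-1]  stable
  step 4. node 3  ⊔preds=[-6,-1]  new=[-6,1]  old=⊥  +wl: 

Least fixpoint reached:
  node 0: [-6,-2]
  node 1: [-5,-1]
  node 2: [-6,-1]
  node 3: [-6,1]

[-6,1]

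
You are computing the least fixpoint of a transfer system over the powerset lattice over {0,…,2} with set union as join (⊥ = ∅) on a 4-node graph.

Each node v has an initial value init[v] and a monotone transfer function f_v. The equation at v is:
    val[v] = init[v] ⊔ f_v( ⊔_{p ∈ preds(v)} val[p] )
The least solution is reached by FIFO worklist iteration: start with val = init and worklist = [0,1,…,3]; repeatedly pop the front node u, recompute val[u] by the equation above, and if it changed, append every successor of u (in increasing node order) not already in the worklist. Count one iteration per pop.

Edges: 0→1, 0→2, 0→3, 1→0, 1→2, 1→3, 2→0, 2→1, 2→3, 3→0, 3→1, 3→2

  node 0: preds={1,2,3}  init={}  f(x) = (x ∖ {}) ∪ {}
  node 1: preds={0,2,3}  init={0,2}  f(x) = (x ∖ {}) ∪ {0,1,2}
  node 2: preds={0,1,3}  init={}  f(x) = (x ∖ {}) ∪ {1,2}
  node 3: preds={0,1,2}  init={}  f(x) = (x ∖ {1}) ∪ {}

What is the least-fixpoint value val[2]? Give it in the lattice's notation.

Worklist (8 pops):
  #1 pop 0: in={0,2} → {0,2} (was {}); enqueue []
  #2 pop 1: in={0,2} → {0,1,2} (was {0,2}); enqueue [0]
  #3 pop 2: in={0,1,2} → {0,1,2} (was {}); enqueue [1]
  #4 pop 3: in={0,1,2} → {0,2} (was {}); enqueue [2]
  #5 pop 0: in={0,1,2} → {0,1,2} (was {0,2}); enqueue [3]
  #6 pop 1: in={0,1,2} → {0,1,2} (no change)
  #7 pop 2: in={0,1,2} → {0,1,2} (no change)
  #8 pop 3: in={0,1,2} → {0,2} (no change)

Fixpoint:
  val[0] = {0,1,2}
  val[1] = {0,1,2}
  val[2] = {0,1,2}
  val[3] = {0,2}

{0,1,2}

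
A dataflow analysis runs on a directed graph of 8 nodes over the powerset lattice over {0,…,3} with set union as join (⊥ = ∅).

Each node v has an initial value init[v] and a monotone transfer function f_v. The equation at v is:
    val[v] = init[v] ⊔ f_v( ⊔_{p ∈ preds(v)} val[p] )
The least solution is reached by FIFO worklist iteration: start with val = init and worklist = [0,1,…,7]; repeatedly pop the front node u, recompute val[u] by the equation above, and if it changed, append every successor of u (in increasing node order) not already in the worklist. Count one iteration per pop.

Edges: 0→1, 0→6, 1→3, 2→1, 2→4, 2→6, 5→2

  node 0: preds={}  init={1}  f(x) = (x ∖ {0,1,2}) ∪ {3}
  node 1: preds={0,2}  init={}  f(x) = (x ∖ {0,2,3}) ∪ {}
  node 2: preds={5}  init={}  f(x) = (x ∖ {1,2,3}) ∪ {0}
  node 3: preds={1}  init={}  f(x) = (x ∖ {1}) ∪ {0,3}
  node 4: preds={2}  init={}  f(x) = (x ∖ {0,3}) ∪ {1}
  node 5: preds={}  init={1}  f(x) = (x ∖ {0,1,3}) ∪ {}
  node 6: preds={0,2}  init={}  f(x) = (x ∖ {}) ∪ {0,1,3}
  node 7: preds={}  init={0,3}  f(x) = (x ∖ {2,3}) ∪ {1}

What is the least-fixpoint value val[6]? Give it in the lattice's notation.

Iteration log — 9 steps:
  step 1. node 0  ⊔preds={}  new={1,3}  old={1}  +wl: 
  step 2. node 1  ⊔preds={1,3}  new={1}  old={}  +wl: 
  step 3. node 2  ⊔preds={1}  new={0}  old={}  +wl: 1
  step 4. node 3  ⊔preds={1}  new={0,3}  old={}  +wl: 
  step 5. node 4  ⊔preds={0}  new={1}  old={}  +wl: 
  step 6. node 5  ⊔preds={}  new={1}  stable
  step 7. node 6  ⊔preds={0,1,3}  new={0,1,3}  old={}  +wl: 
  step 8. node 7  ⊔preds={}  new={0,1,3}  old={0,3}  +wl: 
  step 9. node 1  ⊔preds={0,1,3}  new={1}  stable

Least fixpoint reached:
  node 0: {1,3}
  node 1: {1}
  node 2: {0}
  node 3: {0,3}
  node 4: {1}
  node 5: {1}
  node 6: {0,1,3}
  node 7: {0,1,3}

{0,1,3}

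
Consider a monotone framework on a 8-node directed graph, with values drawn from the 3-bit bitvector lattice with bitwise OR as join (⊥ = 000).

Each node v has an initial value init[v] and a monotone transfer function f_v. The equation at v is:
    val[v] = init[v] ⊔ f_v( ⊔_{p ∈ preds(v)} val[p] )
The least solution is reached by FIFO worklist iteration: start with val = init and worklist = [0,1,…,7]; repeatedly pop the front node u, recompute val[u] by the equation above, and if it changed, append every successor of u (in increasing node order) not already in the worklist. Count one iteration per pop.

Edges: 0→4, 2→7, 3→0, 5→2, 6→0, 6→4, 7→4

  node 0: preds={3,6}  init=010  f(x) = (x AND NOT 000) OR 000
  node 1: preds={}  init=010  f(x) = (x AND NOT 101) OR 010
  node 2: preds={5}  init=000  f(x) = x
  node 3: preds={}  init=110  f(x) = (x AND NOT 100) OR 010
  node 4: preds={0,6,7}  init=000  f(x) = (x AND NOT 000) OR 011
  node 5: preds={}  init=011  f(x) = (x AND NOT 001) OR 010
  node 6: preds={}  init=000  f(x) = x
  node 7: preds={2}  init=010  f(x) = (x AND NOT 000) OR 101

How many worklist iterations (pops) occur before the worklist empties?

9

Worklist (9 pops):
  #1 pop 0: in=110 → 110 (was 010); enqueue []
  #2 pop 1: in=000 → 010 (no change)
  #3 pop 2: in=011 → 011 (was 000); enqueue []
  #4 pop 3: in=000 → 110 (no change)
  #5 pop 4: in=110 → 111 (was 000); enqueue []
  #6 pop 5: in=000 → 011 (no change)
  #7 pop 6: in=000 → 000 (no change)
  #8 pop 7: in=011 → 111 (was 010); enqueue [4]
  #9 pop 4: in=111 → 111 (no change)

Fixpoint:
  val[0] = 110
  val[1] = 010
  val[2] = 011
  val[3] = 110
  val[4] = 111
  val[5] = 011
  val[6] = 000
  val[7] = 111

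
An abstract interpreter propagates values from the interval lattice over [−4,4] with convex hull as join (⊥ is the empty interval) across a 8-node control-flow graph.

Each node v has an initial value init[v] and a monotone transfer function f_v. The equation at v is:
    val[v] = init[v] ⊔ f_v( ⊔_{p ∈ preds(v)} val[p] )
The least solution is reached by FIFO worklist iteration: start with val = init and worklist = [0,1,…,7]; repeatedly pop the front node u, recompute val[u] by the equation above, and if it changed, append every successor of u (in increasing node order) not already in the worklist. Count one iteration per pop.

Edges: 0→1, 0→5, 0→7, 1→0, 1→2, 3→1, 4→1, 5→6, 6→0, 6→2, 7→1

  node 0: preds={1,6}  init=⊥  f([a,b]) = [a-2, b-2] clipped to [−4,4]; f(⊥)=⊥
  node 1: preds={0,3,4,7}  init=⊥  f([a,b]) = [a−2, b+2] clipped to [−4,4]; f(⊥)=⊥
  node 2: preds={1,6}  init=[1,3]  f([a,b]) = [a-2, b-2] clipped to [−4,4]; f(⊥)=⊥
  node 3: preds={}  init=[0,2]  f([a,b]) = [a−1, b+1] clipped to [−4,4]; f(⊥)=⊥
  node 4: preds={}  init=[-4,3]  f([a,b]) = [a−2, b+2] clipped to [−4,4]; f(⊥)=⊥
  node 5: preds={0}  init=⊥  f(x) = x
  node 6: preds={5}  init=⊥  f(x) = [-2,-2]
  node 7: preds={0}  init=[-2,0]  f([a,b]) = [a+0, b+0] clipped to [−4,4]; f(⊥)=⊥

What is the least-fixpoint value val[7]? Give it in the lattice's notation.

[-4,2]

Trace (15 dequeues):
  [1] u=0 | in ⊥ | out ⊥ | ==
  [2] u=1 | in [-4,3] | out [-4,4] | prev ⊥ | push {0}
  [3] u=2 | in [-4,4] | out [-4,3] | prev [1,3] | push {}
  [4] u=3 | in ⊥ | out [0,2] | ==
  [5] u=4 | in ⊥ | out [-4,3] | ==
  [6] u=5 | in ⊥ | out ⊥ | ==
  [7] u=6 | in ⊥ | out [-2,-2] | prev ⊥ | push {2}
  [8] u=7 | in ⊥ | out [-2,0] | ==
  [9] u=0 | in [-4,4] | out [-4,2] | prev ⊥ | push {1,5,7}
  [10] u=2 | in [-4,4] | out [-4,3] | ==
  [11] u=1 | in [-4,3] | out [-4,4] | ==
  [12] u=5 | in [-4,2] | out [-4,2] | prev ⊥ | push {6}
  [13] u=7 | in [-4,2] | out [-4,2] | prev [-2,0] | push {1}
  [14] u=6 | in [-4,2] | out [-2,-2] | ==
  [15] u=1 | in [-4,3] | out [-4,4] | ==

Converged values:
  [0] [-4,2]
  [1] [-4,4]
  [2] [-4,3]
  [3] [0,2]
  [4] [-4,3]
  [5] [-4,2]
  [6] [-2,-2]
  [7] [-4,2]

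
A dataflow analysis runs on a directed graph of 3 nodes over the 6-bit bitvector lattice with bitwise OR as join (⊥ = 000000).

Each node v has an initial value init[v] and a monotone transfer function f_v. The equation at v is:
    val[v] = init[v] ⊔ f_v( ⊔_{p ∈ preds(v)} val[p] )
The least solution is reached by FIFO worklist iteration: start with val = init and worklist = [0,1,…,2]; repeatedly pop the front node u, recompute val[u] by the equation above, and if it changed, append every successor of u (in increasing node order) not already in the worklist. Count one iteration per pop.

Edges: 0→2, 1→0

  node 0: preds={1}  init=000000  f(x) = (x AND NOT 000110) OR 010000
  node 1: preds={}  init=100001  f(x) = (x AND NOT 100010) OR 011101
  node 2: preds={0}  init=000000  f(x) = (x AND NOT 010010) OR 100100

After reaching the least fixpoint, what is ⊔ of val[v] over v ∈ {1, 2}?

Worklist (5 pops):
  #1 pop 0: in=100001 → 110001 (was 000000); enqueue []
  #2 pop 1: in=000000 → 111101 (was 100001); enqueue [0]
  #3 pop 2: in=110001 → 100101 (was 000000); enqueue []
  #4 pop 0: in=111101 → 111001 (was 110001); enqueue [2]
  #5 pop 2: in=111001 → 101101 (was 100101); enqueue []

Fixpoint:
  val[0] = 111001
  val[1] = 111101
  val[2] = 101101

111101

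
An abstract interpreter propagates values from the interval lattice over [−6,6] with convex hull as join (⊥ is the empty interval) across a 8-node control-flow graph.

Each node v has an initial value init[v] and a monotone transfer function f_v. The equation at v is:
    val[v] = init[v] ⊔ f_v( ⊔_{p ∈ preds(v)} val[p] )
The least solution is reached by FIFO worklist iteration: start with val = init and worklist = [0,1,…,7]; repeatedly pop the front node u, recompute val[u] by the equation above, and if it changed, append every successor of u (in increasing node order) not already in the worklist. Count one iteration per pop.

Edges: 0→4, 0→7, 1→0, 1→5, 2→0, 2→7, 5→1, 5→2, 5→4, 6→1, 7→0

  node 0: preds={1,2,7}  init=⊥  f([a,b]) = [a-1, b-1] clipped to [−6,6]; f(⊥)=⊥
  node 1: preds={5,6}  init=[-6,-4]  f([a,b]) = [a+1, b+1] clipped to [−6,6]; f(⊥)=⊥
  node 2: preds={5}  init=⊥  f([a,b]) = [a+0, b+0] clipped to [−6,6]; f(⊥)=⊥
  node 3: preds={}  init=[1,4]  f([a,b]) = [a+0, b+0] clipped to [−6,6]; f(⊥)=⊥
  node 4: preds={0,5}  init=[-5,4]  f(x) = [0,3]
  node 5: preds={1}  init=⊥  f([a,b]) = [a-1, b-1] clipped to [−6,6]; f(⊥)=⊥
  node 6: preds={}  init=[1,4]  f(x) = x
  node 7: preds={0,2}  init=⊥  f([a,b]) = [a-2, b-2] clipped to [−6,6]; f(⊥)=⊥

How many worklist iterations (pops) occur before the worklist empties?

14

Trace (14 dequeues):
  [1] u=0 | in [-6,-4] | out [-6,-5] | prev ⊥ | push {}
  [2] u=1 | in [1,4] | out [-6,5] | prev [-6,-4] | push {0}
  [3] u=2 | in ⊥ | out ⊥ | ==
  [4] u=3 | in ⊥ | out [1,4] | ==
  [5] u=4 | in [-6,-5] | out [-5,4] | ==
  [6] u=5 | in [-6,5] | out [-6,4] | prev ⊥ | push {1,2,4}
  [7] u=6 | in ⊥ | out [1,4] | ==
  [8] u=7 | in [-6,-5] | out [-6,-6] | prev ⊥ | push {}
  [9] u=0 | in [-6,5] | out [-6,4] | prev [-6,-5] | push {7}
  [10] u=1 | in [-6,4] | out [-6,5] | ==
  [11] u=2 | in [-6,4] | out [-6,4] | prev ⊥ | push {0}
  [12] u=4 | in [-6,4] | out [-5,4] | ==
  [13] u=7 | in [-6,4] | out [-6,2] | prev [-6,-6] | push {}
  [14] u=0 | in [-6,5] | out [-6,4] | ==

Converged values:
  [0] [-6,4]
  [1] [-6,5]
  [2] [-6,4]
  [3] [1,4]
  [4] [-5,4]
  [5] [-6,4]
  [6] [1,4]
  [7] [-6,2]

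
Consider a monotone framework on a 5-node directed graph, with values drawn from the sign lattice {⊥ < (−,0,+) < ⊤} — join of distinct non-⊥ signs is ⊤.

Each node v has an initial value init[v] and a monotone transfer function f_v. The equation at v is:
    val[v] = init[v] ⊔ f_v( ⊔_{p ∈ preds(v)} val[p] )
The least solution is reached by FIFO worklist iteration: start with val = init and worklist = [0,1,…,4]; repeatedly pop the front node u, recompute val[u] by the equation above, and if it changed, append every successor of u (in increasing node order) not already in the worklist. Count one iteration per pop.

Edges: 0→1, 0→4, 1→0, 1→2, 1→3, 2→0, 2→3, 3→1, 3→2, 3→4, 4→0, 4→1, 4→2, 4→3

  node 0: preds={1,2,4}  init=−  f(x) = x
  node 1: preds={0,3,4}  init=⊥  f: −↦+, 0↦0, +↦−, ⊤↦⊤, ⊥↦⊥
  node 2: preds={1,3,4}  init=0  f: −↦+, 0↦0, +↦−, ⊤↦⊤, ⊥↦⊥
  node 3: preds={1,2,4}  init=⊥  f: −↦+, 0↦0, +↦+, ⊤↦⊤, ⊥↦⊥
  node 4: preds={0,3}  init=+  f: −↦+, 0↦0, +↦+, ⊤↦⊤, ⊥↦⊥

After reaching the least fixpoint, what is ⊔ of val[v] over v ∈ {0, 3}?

Worklist (9 pops):
  #1 pop 0: in=⊤ → ⊤ (was −); enqueue []
  #2 pop 1: in=⊤ → ⊤ (was ⊥); enqueue [0]
  #3 pop 2: in=⊤ → ⊤ (was 0); enqueue []
  #4 pop 3: in=⊤ → ⊤ (was ⊥); enqueue [1,2]
  #5 pop 4: in=⊤ → ⊤ (was +); enqueue [3]
  #6 pop 0: in=⊤ → ⊤ (no change)
  #7 pop 1: in=⊤ → ⊤ (no change)
  #8 pop 2: in=⊤ → ⊤ (no change)
  #9 pop 3: in=⊤ → ⊤ (no change)

Fixpoint:
  val[0] = ⊤
  val[1] = ⊤
  val[2] = ⊤
  val[3] = ⊤
  val[4] = ⊤

⊤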